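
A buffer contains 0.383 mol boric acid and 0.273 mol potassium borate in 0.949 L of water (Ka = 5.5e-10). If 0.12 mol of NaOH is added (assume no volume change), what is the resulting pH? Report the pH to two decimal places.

OH- converts B(OH)3 to B(OH)4-: B(OH)3 → 0.263 mol, B(OH)4- → 0.393 mol.
pKa = −log(5.5 × 10^-10) = 9.260
Henderson–Hasselbalch with mole ratio 0.393/0.263: pH = 9.260 + (+0.174)

pH = 9.43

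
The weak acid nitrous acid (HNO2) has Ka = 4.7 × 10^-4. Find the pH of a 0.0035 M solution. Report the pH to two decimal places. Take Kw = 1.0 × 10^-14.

pH = 2.97

HNO2 ⇌ NO2- + H+
From the ICE table, Ka = [H+]²/(0.0035 − [H+]) = 4.7 × 10^-4.
[H+] is not negligible relative to C₀; solve [H+]² + 0.00047·[H+] − 1.64e-06 = 0.
[H+] = [−0.00047 + √(0.00047² + 6.58e-06)]/2 = 1.07 × 10^-3 M
pH = −log[H+] = −log(1.07 × 10^-3) = 2.97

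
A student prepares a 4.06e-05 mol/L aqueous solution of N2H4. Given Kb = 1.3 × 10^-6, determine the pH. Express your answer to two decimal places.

pH = 8.82

N2H4 + H2O ⇌ N2H5+ + OH-
Kb = [OH-]²/(4.06e-05 − [OH-]) = 1.3 × 10^-6
The 5% rule fails; solving [OH-]² + Kb·[OH-] − Kb·C₀ = 0 exactly:
[OH-] = [−1.3e-06 + √(1.3e-06² + 2.11e-10)]/2 = 6.64 × 10^-6 M
pOH = −log(6.64 × 10^-6) = 5.18; pH = 14.00 − 5.18 = 8.82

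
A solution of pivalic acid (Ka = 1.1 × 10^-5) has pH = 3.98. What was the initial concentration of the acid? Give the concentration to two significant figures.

[H+] = 10^(-3.98) = 1.05 × 10^-4 M = x
Ka = x²/(C₀ − x) ⇒ C₀ = x + x²/Ka
C₀ = 1.05 × 10^-4 + (1.05 × 10^-4)²/(1.1 × 10^-5) = 1.11 × 10^-3 M

C₀ = 1.1 × 10^-3 M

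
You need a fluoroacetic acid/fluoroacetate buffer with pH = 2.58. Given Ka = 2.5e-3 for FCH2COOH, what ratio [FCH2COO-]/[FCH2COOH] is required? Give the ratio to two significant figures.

pKa = -log(2.5 × 10^-3) = 2.602
pH = pKa + log(r) ⇒ log(r) = 2.58 − 2.602 = -0.022
r = [FCH2COO-]/[FCH2COOH] = 10^(-0.022) = 0.951

ratio = 0.95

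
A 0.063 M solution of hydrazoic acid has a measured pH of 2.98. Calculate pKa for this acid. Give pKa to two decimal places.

pKa = 4.75

[H+] = 10^(-2.98) = 1.05 × 10^-3 M
At equilibrium [HA] = 0.063 − 1.05 × 10^-3 = 6.19 × 10^-2 M
Ka = [H+][A-]/[HA] = (1.05 × 10^-3)² / 6.19 × 10^-2 = 1.78 × 10^-5
pKa = -log(1.78 × 10^-5) = 4.75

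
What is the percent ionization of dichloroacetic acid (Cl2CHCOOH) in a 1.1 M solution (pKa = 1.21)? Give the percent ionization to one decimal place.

Cl2CHCOOH ⇌ Cl2CHCOO- + H+; let x = [H+] at equilibrium.
Ka = 10^(−1.21) = 6.17 × 10^-2
Solve x² + 0.0617x − 0.0679 = 0 → x = 2.31 × 10^-1 M
% ionization = x/C₀ × 100% = 2.31 × 10^-1/1.1 × 100% = 21.0%

21.0%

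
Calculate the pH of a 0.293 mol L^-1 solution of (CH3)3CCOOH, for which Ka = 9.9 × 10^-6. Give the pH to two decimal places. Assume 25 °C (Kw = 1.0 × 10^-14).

(CH3)3CCOOH ⇌ (CH3)3CCOO- + H+
Ka = x²/(0.293 − x) = 9.9 × 10^-6
Neglecting x in the denominator: x = √(9.9 × 10^-6 × 0.293) = 1.70 × 10^-3 M
pH = −log[H+] = −log(1.70 × 10^-3) = 2.77

pH = 2.77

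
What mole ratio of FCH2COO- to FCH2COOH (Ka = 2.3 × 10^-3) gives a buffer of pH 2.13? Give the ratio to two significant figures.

ratio = 0.31

pKa = -log(2.3 × 10^-3) = 2.638
pH = pKa + log(r) ⇒ log(r) = 2.13 − 2.638 = -0.508
r = [FCH2COO-]/[FCH2COOH] = 10^(-0.508) = 0.31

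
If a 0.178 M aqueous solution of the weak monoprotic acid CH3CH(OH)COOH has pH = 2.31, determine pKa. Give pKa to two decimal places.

pKa = 3.86

[H+] = 10^(-2.31) = 4.90 × 10^-3 M
At equilibrium [HA] = 0.178 − 4.90 × 10^-3 = 1.73 × 10^-1 M
Ka = [H+][A-]/[HA] = (4.90 × 10^-3)² / 1.73 × 10^-1 = 1.39 × 10^-4
pKa = -log(1.39 × 10^-4) = 3.86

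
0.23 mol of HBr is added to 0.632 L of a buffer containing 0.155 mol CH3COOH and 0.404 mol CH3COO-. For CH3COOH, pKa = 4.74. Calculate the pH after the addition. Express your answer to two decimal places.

pH = 4.40

Added H+ converts CH3COO- to CH3COOH: CH3COOH → 0.385 mol, CH3COO- → 0.174 mol.
pH = pKa + log([A⁻]/[HA]) = 4.74 + log(0.174/0.385) = 4.74 -0.345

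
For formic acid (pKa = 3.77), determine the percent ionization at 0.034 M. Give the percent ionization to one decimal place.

6.8%

HCOOH ⇌ HCOO- + H+; let x = [H+] at equilibrium.
Ka = 10^(−3.77) = 1.70 × 10^-4
Solve x² + 0.00017x − 5.78e-06 = 0 → x = 2.32 × 10^-3 M
Fraction ionized = 2.32 × 10^-3 / 0.034 = 0.0682 → 6.8%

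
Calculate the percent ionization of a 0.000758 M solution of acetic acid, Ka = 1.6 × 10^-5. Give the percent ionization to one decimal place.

13.5%

CH3COOH ⇌ CH3COO- + H+; let x = [H+] at equilibrium.
Ka = x²/(C₀ − x); solving the quadratic gives x = 1.02 × 10^-4 M.
Fraction ionized = 1.02 × 10^-4 / 0.000758 = 0.1346 → 13.5%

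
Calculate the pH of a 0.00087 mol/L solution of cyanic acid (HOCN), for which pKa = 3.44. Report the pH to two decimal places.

HOCN ⇌ OCN- + H+
Ka = 10^(−3.44) = 3.63 × 10^-4
Ka = [H+]²/(0.00087 − [H+]) = 3.63 × 10^-4
[H+] is not negligible relative to C₀; solve [H+]² + 0.000363·[H+] − 3.16e-07 = 0.
[H+] = [−0.000363 + √(0.000363² + 1.26e-06)]/2 = 4.09 × 10^-4 M
pH = −log(4.09 × 10^-4) = 3.39

pH = 3.39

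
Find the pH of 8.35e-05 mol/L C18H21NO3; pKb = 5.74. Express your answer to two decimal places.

C18H21NO3 + H2O ⇌ C18H22NO3+ + OH-
Kb = 10^(−5.74) = 1.82 × 10^-6
Let x = [OH-] at equilibrium. Kb = x²/(8.35e-05 − x).
The 5% rule fails; solving x² + Kb·x − Kb·C₀ = 0 exactly:
x = [−1.82e-06 + √(1.82e-06² + 6.08e-10)]/2 = 1.15 × 10^-5 M
pOH = −log(1.15 × 10^-5) = 4.94; pH = 14.00 − 4.94 = 9.06

pH = 9.06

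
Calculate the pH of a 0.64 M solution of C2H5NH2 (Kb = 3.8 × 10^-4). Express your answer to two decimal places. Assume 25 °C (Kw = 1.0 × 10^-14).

pH = 12.19

C2H5NH2 + H2O ⇌ C2H5NH3+ + OH-
Kb = [OH-]²/(0.64 − [OH-]) = 3.8 × 10^-4
Neglecting [OH-] in the denominator: [OH-] = √(3.8 × 10^-4 × 0.64) = 1.56 × 10^-2 M
pOH = −log(1.56 × 10^-2) = 1.81; pH = 14.00 − 1.81 = 12.19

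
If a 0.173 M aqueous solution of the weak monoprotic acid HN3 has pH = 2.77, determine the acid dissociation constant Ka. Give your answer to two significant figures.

Ka = 1.7 × 10^-5

[H+] = 10^(-2.77) = 1.70 × 10^-3 M
At equilibrium [HA] = 0.173 − 1.70 × 10^-3 = 1.71 × 10^-1 M
Ka = [H+][A-]/[HA] = (1.70 × 10^-3)² / 1.71 × 10^-1 = 1.7 × 10^-5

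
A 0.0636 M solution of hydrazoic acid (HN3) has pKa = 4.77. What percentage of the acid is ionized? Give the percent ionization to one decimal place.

1.6%

HN3 ⇌ N3- + H+; let x = [H+] at equilibrium.
Ka = 10^(−4.77) = 1.70 × 10^-5
x ≈ √(Ka·C₀) = √(1.70 × 10^-5 × 0.0636) = 1.04 × 10^-3 M
% ionization = x/C₀ × 100% = 1.04 × 10^-3/0.0636 × 100% = 1.6%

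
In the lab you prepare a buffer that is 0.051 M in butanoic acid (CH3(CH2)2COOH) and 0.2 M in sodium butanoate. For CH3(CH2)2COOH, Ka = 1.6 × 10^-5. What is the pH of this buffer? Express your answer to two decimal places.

pKa = −log(1.6 × 10^-5) = 4.796
Henderson–Hasselbalch: pH = pKa + log([CH3(CH2)2COO-]/[CH3(CH2)2COOH]) = 4.796 + log(0.2/0.051)
pH = 4.796 + (+0.593) = 5.39

pH = 5.39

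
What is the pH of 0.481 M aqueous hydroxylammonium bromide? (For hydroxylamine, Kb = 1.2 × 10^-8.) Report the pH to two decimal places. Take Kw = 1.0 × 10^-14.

NH3OH+ is the conjugate acid of the weak base NH2OH.
Ka = Kw/Kb = 1.0×10^-14 / 1.2 × 10^-8 = 8.33 × 10^-7
From the ICE table, Ka = [H+]²/(0.481 − [H+]) = 8.33 × 10^-7.
Assume [H+] ≪ 0.481: [H+] ≈ √(8.33 × 10^-7 × 0.481) = 6.33 × 10^-4 M
Check: 0.13% ionized — well under 5%, approximation valid.
pH = −log[H+] = −log(6.33 × 10^-4) = 3.20

pH = 3.20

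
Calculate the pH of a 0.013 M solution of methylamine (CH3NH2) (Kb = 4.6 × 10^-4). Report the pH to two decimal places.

pH = 11.35

CH3NH2 + H2O ⇌ CH3NH3+ + OH-
Kb = [OH-]²/(0.013 − [OH-]) = 4.6 × 10^-4
Here C₀/Kb ≈ 28.3, so the small-[OH-] approximation fails. Use the quadratic:
[OH-] = [−0.00046 + √(0.00046² + 2.39e-05)]/2 = 2.23 × 10^-3 M
pOH = 2.65, so pH = 14.00 − pOH = 11.35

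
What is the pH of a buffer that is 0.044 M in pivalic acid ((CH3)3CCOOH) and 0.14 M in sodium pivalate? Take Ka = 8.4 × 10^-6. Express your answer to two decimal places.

pH = 5.58

pKa = −log(8.4 × 10^-6) = 5.076
pH = pKa + log([A⁻]/[HA]) = 5.076 + log(0.14/0.044)
pH = 5.076 + (+0.503) = 5.58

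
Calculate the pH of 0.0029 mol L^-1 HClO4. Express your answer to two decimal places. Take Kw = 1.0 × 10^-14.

pH = 2.54

HClO4 is a strong acid and dissociates completely, so [H+] = 0.0029 M.
pH = -log(0.0029) = 2.54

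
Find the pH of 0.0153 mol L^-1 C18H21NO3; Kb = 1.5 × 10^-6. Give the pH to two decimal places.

C18H21NO3 + H2O ⇌ C18H22NO3+ + OH-
Kb = [OH-]²/(0.0153 − [OH-]) = 1.5 × 10^-6
Since Kb ≪ C₀, [OH-] ≈ √(Kb·C₀) = 1.51 × 10^-4 M.
Check: 0.99% ionized — well under 5%, approximation valid.
pOH = 3.82, so pH = 14.00 − pOH = 10.18

pH = 10.18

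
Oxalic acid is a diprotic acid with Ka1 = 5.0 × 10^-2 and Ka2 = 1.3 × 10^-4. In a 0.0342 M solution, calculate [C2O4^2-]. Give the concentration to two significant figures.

1.3 × 10^-4 M

First ionization gives [H+] ≈ [HC2O4-] = 2.33 × 10^-2 M.
Second step: Ka2 = [H+][C2O4^2-]/[HC2O4-] ≈ [C2O4^2-] (since [H+] ≈ [HC2O4-]).
So [C2O4^2-] ≈ Ka2.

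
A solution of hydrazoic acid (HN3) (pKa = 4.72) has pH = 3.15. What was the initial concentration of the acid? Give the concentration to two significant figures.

C₀ = 2.7 × 10^-2 M

[H+] = 10^(-3.15) = 7.08 × 10^-4 M = x
Ka = 10^(−4.72) = 1.91 × 10^-5
Ka = x²/(C₀ − x) ⇒ C₀ = x + x²/Ka
C₀ = 7.08 × 10^-4 + (7.08 × 10^-4)²/(1.91 × 10^-5) = 2.70 × 10^-2 M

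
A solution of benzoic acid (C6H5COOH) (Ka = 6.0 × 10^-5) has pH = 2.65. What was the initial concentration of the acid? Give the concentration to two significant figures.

C₀ = 8.6 × 10^-2 M

[H+] = 10^(-2.65) = 2.24 × 10^-3 M = x
Ka = x²/(C₀ − x) ⇒ C₀ = x + x²/Ka
C₀ = 2.24 × 10^-3 + (2.24 × 10^-3)²/(6.0 × 10^-5) = 8.59 × 10^-2 M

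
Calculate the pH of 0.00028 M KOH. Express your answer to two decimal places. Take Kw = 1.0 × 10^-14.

KOH is a strong base; [OH-] = 0.00028 M.
pOH = -log(0.00028) = 3.55
pH = 14.00 - 3.55 = 10.45

pH = 10.45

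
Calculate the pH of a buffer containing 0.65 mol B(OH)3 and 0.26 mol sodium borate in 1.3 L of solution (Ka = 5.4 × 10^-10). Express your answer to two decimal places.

pH = 8.87

pKa = −log(5.4 × 10^-10) = 9.268
Using pH = pKa + log([base]/[acid]) with [base]/[acid] = 0.26/0.65:
pH = 9.268 + (-0.398) = 8.87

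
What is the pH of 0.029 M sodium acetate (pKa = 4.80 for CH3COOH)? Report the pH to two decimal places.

pH = 8.63

CH3COO- is the conjugate base of the weak acid CH3COOH.
Ka = 10^(−4.80) = 1.58 × 10^-5
Kb = Kw/Ka = 1.0×10^-14 / 1.58 × 10^-5 = 6.33 × 10^-10
From the ICE table, Kb = [OH-]²/(0.029 − [OH-]) = 6.33 × 10^-10.
Since Kb ≪ C₀, [OH-] ≈ √(Kb·C₀) = 4.28 × 10^-6 M.
Check: 0.015% ionized — well under 5%, approximation valid.
pOH = −log(4.28 × 10^-6) = 5.37; pH = 14.00 − 5.37 = 8.63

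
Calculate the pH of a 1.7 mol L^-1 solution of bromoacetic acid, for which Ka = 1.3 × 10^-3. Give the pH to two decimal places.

pH = 1.33

BrCH2COOH ⇌ BrCH2COO- + H+
Let x = [H+] at equilibrium. Ka = x²/(1.7 − x).
Since Ka ≪ C₀, x ≈ √(Ka·C₀) = 4.70 × 10^-2 M.
pH = −log[H+] = −log(4.70 × 10^-2) = 1.33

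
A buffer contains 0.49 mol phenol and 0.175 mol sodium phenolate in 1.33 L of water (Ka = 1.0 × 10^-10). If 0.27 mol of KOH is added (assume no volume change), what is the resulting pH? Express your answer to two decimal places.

pH = 10.31

OH- converts C6H5OH to C6H5O-: C6H5OH → 0.22 mol, C6H5O- → 0.445 mol.
pKa = −log(1.0 × 10^-10) = 10.000
Henderson–Hasselbalch with mole ratio 0.445/0.22: pH = 10.000 + (+0.306)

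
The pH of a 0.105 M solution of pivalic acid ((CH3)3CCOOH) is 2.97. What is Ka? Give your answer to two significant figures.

[H+] = 10^(-2.97) = 1.07 × 10^-3 M
At equilibrium [HA] = 0.105 − 1.07 × 10^-3 = 1.04 × 10^-1 M
Ka = [H+][A-]/[HA] = (1.07 × 10^-3)² / 1.04 × 10^-1 = 1.1 × 10^-5

Ka = 1.1 × 10^-5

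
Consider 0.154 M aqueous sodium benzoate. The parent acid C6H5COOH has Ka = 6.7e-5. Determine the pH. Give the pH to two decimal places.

pH = 8.68

C6H5COO- is the conjugate base of the weak acid C6H5COOH.
Kb = Kw/Ka = 1.0×10^-14 / 6.7 × 10^-5 = 1.49 × 10^-10
Kb = [OH-]²/(0.154 − [OH-]) = 1.49 × 10^-10
Neglecting [OH-] in the denominator: [OH-] = √(1.49 × 10^-10 × 0.154) = 4.79 × 10^-6 M
Check: 0.0031% ionized — well under 5%, approximation valid.
pOH = −log(4.79 × 10^-6) = 5.32; pH = 14.00 − 5.32 = 8.68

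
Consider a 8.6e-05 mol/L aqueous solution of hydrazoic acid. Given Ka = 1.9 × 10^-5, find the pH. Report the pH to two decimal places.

HN3 ⇌ N3- + H+
From the ICE table, Ka = x²/(8.6e-05 − x) = 1.9 × 10^-5.
Here C₀/Ka ≈ 4.53, so the small-x approximation fails. Use the quadratic:
x = [−1.9e-05 + √(1.9e-05² + 6.54e-09)]/2 = 3.20 × 10^-5 M
pH = −log(3.20 × 10^-5) = 4.49

pH = 4.49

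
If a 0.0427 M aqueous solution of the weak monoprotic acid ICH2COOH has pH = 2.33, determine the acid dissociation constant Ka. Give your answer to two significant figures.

[H+] = 10^(-2.33) = 4.68 × 10^-3 M
At equilibrium [HA] = 0.0427 − 4.68 × 10^-3 = 3.80 × 10^-2 M
Ka = [H+][A-]/[HA] = (4.68 × 10^-3)² / 3.80 × 10^-2 = 5.8 × 10^-4

Ka = 5.8 × 10^-4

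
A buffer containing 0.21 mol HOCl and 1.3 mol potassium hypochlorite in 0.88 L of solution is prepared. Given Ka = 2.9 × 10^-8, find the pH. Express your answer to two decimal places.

pKa = −log(2.9 × 10^-8) = 7.538
pH = pKa + log([A⁻]/[HA]) = 7.538 + log(1.3/0.21)
pH = 7.538 + (+0.792) = 8.33

pH = 8.33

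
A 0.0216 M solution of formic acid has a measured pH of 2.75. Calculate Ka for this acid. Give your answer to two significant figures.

[H+] = 10^(-2.75) = 1.78 × 10^-3 M
At equilibrium [HA] = 0.0216 − 1.78 × 10^-3 = 1.98 × 10^-2 M
Ka = [H+][A-]/[HA] = (1.78 × 10^-3)² / 1.98 × 10^-2 = 1.6 × 10^-4

Ka = 1.6 × 10^-4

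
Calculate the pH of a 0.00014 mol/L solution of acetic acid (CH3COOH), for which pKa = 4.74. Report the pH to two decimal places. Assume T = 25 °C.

CH3COOH ⇌ CH3COO- + H+
Ka = 10^(−4.74) = 1.82 × 10^-5
Ka = [H+]²/(0.00014 − [H+]) = 1.82 × 10^-5
Here C₀/Ka ≈ 7.69, so the small-[H+] approximation fails. Use the quadratic:
[H+] = (−Ka + √(Ka² + 4·Ka·C₀))/2 = 4.22 × 10^-5 M
pH = −log[H+] = −log(4.22 × 10^-5) = 4.37

pH = 4.37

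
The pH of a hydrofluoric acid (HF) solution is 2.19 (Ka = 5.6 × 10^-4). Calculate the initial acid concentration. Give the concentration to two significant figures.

C₀ = 8.1 × 10^-2 M

[H+] = 10^(-2.19) = 6.46 × 10^-3 M = x
Ka = x²/(C₀ − x) ⇒ C₀ = x + x²/Ka
C₀ = 6.46 × 10^-3 + (6.46 × 10^-3)²/(5.6 × 10^-4) = 8.10 × 10^-2 M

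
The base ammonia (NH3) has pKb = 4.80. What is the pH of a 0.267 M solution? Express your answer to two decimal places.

pH = 11.31

NH3 + H2O ⇌ NH4+ + OH-
Kb = 10^(−4.80) = 1.58 × 10^-5
From the ICE table, Kb = x²/(0.267 − x) = 1.58 × 10^-5.
Neglecting x in the denominator: x = √(1.58 × 10^-5 × 0.267) = 2.05 × 10^-3 M
Check: 0.77% ionized — well under 5%, approximation valid.
pOH = −log(2.05 × 10^-3) = 2.69; pH = 14.00 − 2.69 = 11.31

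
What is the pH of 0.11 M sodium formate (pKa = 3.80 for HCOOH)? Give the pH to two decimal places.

pH = 8.42

HCOO- is the conjugate base of the weak acid HCOOH.
Ka = 10^(−3.80) = 1.58 × 10^-4
Kb = Kw/Ka = 1.0×10^-14 / 1.58 × 10^-4 = 6.33 × 10^-11
Kb = [OH-]²/(0.11 − [OH-]) = 6.33 × 10^-11
Neglecting [OH-] in the denominator: [OH-] = √(6.33 × 10^-11 × 0.11) = 2.64 × 10^-6 M
Check: 0.0024% ionized — well under 5%, approximation valid.
pOH = −log(2.64 × 10^-6) = 5.58; pH = 14.00 − 5.58 = 8.42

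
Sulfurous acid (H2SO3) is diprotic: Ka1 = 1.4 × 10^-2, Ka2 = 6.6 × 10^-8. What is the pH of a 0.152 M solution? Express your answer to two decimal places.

pH = 1.40

Since Ka1 ≫ Ka2, the first ionization dominates [H+].
Ka1 = x²/(0.152 − x) = 1.4 × 10^-2
Solving the quadratic: x = (−Ka1 + √(Ka1² + 4·Ka1·C₀))/2 = 3.97 × 10^-2 M
pH = −log(3.97 × 10^-2) = 1.40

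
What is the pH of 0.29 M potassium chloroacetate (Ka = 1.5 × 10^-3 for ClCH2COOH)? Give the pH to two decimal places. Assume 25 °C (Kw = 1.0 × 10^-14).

pH = 8.14

ClCH2COO- is the conjugate base of the weak acid ClCH2COOH.
Kb = Kw/Ka = 1.0×10^-14 / 1.5 × 10^-3 = 6.67 × 10^-12
Let x = [OH-] at equilibrium. Kb = x²/(0.29 − x).
Assume x ≪ 0.29: x ≈ √(6.67 × 10^-12 × 0.29) = 1.39 × 10^-6 M
pOH = −log(1.39 × 10^-6) = 5.86; pH = 14.00 − 5.86 = 8.14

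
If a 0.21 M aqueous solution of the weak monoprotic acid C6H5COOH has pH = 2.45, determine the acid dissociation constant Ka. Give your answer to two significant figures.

[H+] = 10^(-2.45) = 3.55 × 10^-3 M
At equilibrium [HA] = 0.21 − 3.55 × 10^-3 = 2.06 × 10^-1 M
Ka = [H+][A-]/[HA] = (3.55 × 10^-3)² / 2.06 × 10^-1 = 6.1 × 10^-5

Ka = 6.1 × 10^-5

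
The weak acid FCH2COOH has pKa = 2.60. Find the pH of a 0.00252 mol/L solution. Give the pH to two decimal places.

pH = 2.81

FCH2COOH ⇌ FCH2COO- + H+
Ka = 10^(−2.60) = 2.51 × 10^-3
Ka = [H+]²/(0.00252 − [H+]) = 2.51 × 10^-3
Here C₀/Ka ≈ 1, so the small-[H+] approximation fails. Use the quadratic:
[H+] = (−Ka + √(Ka² + 4·Ka·C₀))/2 = 1.56 × 10^-3 M
pH = −log(1.56 × 10^-3) = 2.81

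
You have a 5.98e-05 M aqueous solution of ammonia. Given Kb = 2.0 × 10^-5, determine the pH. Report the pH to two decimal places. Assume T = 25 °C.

NH3 + H2O ⇌ NH4+ + OH-
Kb = [OH-]²/(5.98e-05 − [OH-]) = 2.0 × 10^-5
[OH-] is not negligible relative to C₀; solve [OH-]² + 2e-05·[OH-] − 1.2e-09 = 0.
[OH-] = [−2e-05 + √(2e-05² + 4.78e-09)]/2 = 2.60 × 10^-5 M
pOH = −log(2.60 × 10^-5) = 4.59; pH = 14.00 − 4.59 = 9.41

pH = 9.41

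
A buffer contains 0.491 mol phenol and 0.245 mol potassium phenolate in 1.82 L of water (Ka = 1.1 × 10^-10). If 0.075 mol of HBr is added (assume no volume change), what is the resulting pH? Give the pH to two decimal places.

Added H+ converts C6H5O- to C6H5OH: C6H5OH → 0.566 mol, C6H5O- → 0.17 mol.
pKa = −log(1.1 × 10^-10) = 9.959
pH = pKa + log(n_C6H5O-/n_C6H5OH) = 9.959 + log(0.17/0.566) = 9.959 + (-0.522)

pH = 9.44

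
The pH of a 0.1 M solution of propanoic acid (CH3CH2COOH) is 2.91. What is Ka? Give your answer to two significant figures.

Ka = 1.5 × 10^-5

[H+] = 10^(-2.91) = 1.23 × 10^-3 M
At equilibrium [HA] = 0.1 − 1.23 × 10^-3 = 9.88 × 10^-2 M
Ka = [H+][A-]/[HA] = (1.23 × 10^-3)² / 9.88 × 10^-2 = 1.5 × 10^-5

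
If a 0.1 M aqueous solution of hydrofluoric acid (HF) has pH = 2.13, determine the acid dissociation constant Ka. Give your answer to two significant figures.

[H+] = 10^(-2.13) = 7.41 × 10^-3 M
At equilibrium [HA] = 0.1 − 7.41 × 10^-3 = 9.26 × 10^-2 M
Ka = [H+][A-]/[HA] = (7.41 × 10^-3)² / 9.26 × 10^-2 = 5.9 × 10^-4

Ka = 5.9 × 10^-4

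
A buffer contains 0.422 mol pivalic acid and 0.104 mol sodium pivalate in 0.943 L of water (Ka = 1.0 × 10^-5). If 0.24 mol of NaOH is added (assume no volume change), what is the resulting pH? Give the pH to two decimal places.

pH = 5.28

After neutralization: n((CH3)3CCOOH) = 0.182 mol, n((CH3)3CCOO-) = 0.344 mol.
pKa = −log(1.0 × 10^-5) = 5.000
pH = pKa + log(n_(CH3)3CCOO-/n_(CH3)3CCOOH) = 5.000 + log(0.344/0.182) = 5.000 + (+0.276)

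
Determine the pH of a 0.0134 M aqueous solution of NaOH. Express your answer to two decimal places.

NaOH is a strong base; [OH-] = 0.0134 M.
pOH = -log(0.0134) = 1.87
pH = 14.00 - 1.87 = 12.13

pH = 12.13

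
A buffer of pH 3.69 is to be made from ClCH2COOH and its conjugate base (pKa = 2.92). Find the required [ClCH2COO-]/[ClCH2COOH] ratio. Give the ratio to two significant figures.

pH = pKa + log(r) ⇒ log(r) = 3.69 − 2.92 = +0.77
r = [ClCH2COO-]/[ClCH2COOH] = 10^(+0.77) = 5.89

ratio = 5.9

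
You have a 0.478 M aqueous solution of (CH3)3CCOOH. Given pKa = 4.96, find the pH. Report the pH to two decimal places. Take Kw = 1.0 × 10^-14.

(CH3)3CCOOH ⇌ (CH3)3CCOO- + H+
Ka = 10^(−4.96) = 1.10 × 10^-5
Ka = x²/(0.478 − x) = 1.10 × 10^-5
Neglecting x in the denominator: x = √(1.10 × 10^-5 × 0.478) = 2.29 × 10^-3 M
(x/C₀ = 0.48% < 5%, so the approximation holds.)
pH = −log(2.29 × 10^-3) = 2.64

pH = 2.64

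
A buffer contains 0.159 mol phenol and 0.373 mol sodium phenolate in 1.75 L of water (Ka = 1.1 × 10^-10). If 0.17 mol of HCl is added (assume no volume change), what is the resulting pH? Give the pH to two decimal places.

pH = 9.75

Added H+ converts C6H5O- to C6H5OH: C6H5OH → 0.329 mol, C6H5O- → 0.203 mol.
pKa = −log(1.1 × 10^-10) = 9.959
Henderson–Hasselbalch with mole ratio 0.203/0.329: pH = 9.959 + (-0.210)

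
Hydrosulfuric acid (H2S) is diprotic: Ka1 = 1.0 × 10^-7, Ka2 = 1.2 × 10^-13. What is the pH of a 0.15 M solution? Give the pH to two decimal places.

pH = 3.91

Since Ka1 ≫ Ka2, the first ionization dominates [H+].
Ka1 = x²/(0.15 − x) = 1.0 × 10^-7
x ≈ √(1.0 × 10^-7 × 0.15) = 1.22 × 10^-4 M
pH = −log(1.22 × 10^-4) = 3.91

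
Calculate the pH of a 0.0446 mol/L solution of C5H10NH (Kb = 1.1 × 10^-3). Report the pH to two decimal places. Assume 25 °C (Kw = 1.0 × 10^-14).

pH = 11.81

C5H10NH + H2O ⇌ C5H10NH2+ + OH-
Kb = [OH-]²/(0.0446 − [OH-]) = 1.1 × 10^-3
[OH-] is not negligible relative to C₀; solve [OH-]² + 0.0011·[OH-] − 4.91e-05 = 0.
[OH-] = (−Kb + √(Kb² + 4·Kb·C₀))/2 = 6.48 × 10^-3 M
pOH = −log(6.48 × 10^-3) = 2.19; pH = 14.00 − 2.19 = 11.81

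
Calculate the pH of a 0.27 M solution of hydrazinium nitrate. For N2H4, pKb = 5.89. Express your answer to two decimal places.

N2H5+ is the conjugate acid of the weak base N2H4.
Kb = 10^(−5.89) = 1.29 × 10^-6
Ka = Kw/Kb = 1.0×10^-14 / 1.29 × 10^-6 = 7.75 × 10^-9
Ka = x²/(0.27 − x) = 7.75 × 10^-9
Neglecting x in the denominator: x = √(7.75 × 10^-9 × 0.27) = 4.57 × 10^-5 M
(x/C₀ = 0.017% < 5%, so the approximation holds.)
pH = −log[H+] = −log(4.57 × 10^-5) = 4.34

pH = 4.34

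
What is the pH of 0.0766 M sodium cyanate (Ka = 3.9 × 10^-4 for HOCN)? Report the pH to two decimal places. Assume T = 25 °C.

OCN- is the conjugate base of the weak acid HOCN.
Kb = Kw/Ka = 1.0×10^-14 / 3.9 × 10^-4 = 2.56 × 10^-11
Kb = [OH-]²/(0.0766 − [OH-]) = 2.56 × 10^-11
Since Kb ≪ C₀, [OH-] ≈ √(Kb·C₀) = 1.40 × 10^-6 M.
pOH = −log(1.40 × 10^-6) = 5.85; pH = 14.00 − 5.85 = 8.15

pH = 8.15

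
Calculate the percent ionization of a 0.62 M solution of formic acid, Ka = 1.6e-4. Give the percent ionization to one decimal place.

HCOOH ⇌ HCOO- + H+; let x = [H+] at equilibrium.
x ≈ √(Ka·C₀) = √(1.6 × 10^-4 × 0.62) = 9.96 × 10^-3 M
Fraction ionized = 9.96 × 10^-3 / 0.62 = 0.0161 → 1.6%

1.6%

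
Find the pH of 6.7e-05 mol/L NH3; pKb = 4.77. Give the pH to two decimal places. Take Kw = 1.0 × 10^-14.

NH3 + H2O ⇌ NH4+ + OH-
Kb = 10^(−4.77) = 1.70 × 10^-5
Kb = [OH-]²/(6.7e-05 − [OH-]) = 1.70 × 10^-5
[OH-] is not negligible relative to C₀; solve [OH-]² + 1.7e-05·[OH-] − 1.14e-09 = 0.
[OH-] = [−1.7e-05 + √(1.7e-05² + 4.56e-09)]/2 = 2.63 × 10^-5 M
pOH = −log(2.63 × 10^-5) = 4.58; pH = 14.00 − 4.58 = 9.42

pH = 9.42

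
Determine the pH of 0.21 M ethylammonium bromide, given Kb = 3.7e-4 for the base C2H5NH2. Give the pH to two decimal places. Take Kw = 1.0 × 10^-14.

C2H5NH3+ is the conjugate acid of the weak base C2H5NH2.
Ka = Kw/Kb = 1.0×10^-14 / 3.7 × 10^-4 = 2.70 × 10^-11
Ka = x²/(0.21 − x) = 2.70 × 10^-11
Assume x ≪ 0.21: x ≈ √(2.70 × 10^-11 × 0.21) = 2.38 × 10^-6 M
pH = −log(2.38 × 10^-6) = 5.62

pH = 5.62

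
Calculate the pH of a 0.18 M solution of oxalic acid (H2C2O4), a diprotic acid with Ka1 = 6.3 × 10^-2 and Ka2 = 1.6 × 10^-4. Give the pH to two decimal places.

pH = 1.10

Since Ka1 ≫ Ka2, the first ionization dominates [H+].
Ka1 = x²/(0.18 − x) = 6.3 × 10^-2
Solving the quadratic: x = (−Ka1 + √(Ka1² + 4·Ka1·C₀))/2 = 7.96 × 10^-2 M
pH = −log(7.96 × 10^-2) = 1.10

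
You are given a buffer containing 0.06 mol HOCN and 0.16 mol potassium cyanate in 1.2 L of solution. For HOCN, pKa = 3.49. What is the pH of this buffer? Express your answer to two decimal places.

pH = 3.92

Using pH = pKa + log([base]/[acid]) with [base]/[acid] = 0.16/0.06:
pH = 3.49 + (+0.426) = 3.92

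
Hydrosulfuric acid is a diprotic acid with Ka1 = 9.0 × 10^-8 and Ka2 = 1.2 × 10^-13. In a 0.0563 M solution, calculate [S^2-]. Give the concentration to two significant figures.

1.2 × 10^-13 M

First ionization gives [H+] ≈ [HS-] = 7.12 × 10^-5 M.
Second step: Ka2 = [H+][S^2-]/[HS-] ≈ [S^2-] (since [H+] ≈ [HS-]).
So [S^2-] ≈ Ka2.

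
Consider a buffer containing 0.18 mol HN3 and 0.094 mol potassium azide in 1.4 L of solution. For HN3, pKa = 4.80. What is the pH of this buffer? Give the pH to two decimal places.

Using pH = pKa + log([base]/[acid]) with [base]/[acid] = 0.094/0.18:
pH = 4.80 + (-0.282) = 4.52

pH = 4.52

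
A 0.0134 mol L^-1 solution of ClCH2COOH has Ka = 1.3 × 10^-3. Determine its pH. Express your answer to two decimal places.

ClCH2COOH ⇌ ClCH2COO- + H+
Ka = x²/(0.0134 − x) = 1.3 × 10^-3
The 5% rule fails; solving x² + Ka·x − Ka·C₀ = 0 exactly:
x = (−Ka + √(Ka² + 4·Ka·C₀))/2 = 3.57 × 10^-3 M
pH = −log[H+] = −log(3.57 × 10^-3) = 2.45

pH = 2.45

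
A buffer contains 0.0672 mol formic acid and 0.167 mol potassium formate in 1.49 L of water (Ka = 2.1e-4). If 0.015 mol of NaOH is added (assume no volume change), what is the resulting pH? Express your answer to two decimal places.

pH = 4.22

After neutralization: n(HCOOH) = 0.0522 mol, n(HCOO-) = 0.182 mol.
pKa = −log(2.1 × 10^-4) = 3.678
pH = pKa + log(n_HCOO-/n_HCOOH) = 3.678 + log(0.182/0.0522) = 3.678 + (+0.542)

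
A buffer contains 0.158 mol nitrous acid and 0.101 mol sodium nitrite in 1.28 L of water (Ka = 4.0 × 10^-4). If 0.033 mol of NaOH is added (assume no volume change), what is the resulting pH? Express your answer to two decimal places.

pH = 3.43

OH- converts HNO2 to NO2-: HNO2 → 0.125 mol, NO2- → 0.134 mol.
pKa = −log(4.0 × 10^-4) = 3.398
pH = pKa + log(n_NO2-/n_HNO2) = 3.398 + log(0.134/0.125) = 3.398 + (+0.030)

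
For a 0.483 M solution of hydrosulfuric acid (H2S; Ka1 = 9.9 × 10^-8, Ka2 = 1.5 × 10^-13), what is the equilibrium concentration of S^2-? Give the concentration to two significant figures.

1.5 × 10^-13 M

First ionization gives [H+] ≈ [HS-] = 2.19 × 10^-4 M.
Second step: Ka2 = [H+][S^2-]/[HS-] ≈ [S^2-] (since [H+] ≈ [HS-]).
So [S^2-] ≈ Ka2.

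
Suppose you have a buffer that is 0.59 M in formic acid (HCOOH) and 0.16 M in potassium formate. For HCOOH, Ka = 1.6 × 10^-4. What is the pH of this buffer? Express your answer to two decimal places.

pKa = −log(1.6 × 10^-4) = 3.796
Using pH = pKa + log([base]/[acid]) with [base]/[acid] = 0.16/0.59:
pH = 3.796 + (-0.567) = 3.23

pH = 3.23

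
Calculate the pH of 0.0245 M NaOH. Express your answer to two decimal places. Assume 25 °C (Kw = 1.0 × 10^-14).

NaOH is a strong base; [OH-] = 0.0245 M.
pOH = -log(0.0245) = 1.61
pH = 14.00 - 1.61 = 12.39

pH = 12.39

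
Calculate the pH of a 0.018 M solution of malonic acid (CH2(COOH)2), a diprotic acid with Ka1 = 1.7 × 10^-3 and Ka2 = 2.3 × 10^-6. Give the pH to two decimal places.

Ka1 ≫ Ka2, so treat the first dissociation as the only significant source of H+.
Ka1 = x²/(0.018 − x) = 1.7 × 10^-3
Solving the quadratic: x = (−Ka1 + √(Ka1² + 4·Ka1·C₀))/2 = 4.75 × 10^-3 M
pH = −log(4.75 × 10^-3) = 2.32

pH = 2.32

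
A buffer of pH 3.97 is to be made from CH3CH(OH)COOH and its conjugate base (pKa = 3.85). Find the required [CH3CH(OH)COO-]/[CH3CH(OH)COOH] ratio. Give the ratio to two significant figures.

ratio = 1.3

pH = pKa + log(r) ⇒ log(r) = 3.97 − 3.85 = +0.12
r = [CH3CH(OH)COO-]/[CH3CH(OH)COOH] = 10^(+0.12) = 1.32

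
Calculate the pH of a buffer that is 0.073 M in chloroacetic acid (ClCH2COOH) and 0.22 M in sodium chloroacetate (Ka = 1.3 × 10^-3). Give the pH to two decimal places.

pKa = −log(1.3 × 10^-3) = 2.886
pH = pKa + log([A⁻]/[HA]) = 2.886 + log(0.22/0.073)
pH = 2.886 + (+0.479) = 3.37

pH = 3.37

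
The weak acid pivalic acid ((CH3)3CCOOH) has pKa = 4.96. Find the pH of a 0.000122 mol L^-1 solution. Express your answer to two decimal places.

pH = 4.50

(CH3)3CCOOH ⇌ (CH3)3CCOO- + H+
Ka = 10^(−4.96) = 1.10 × 10^-5
From the ICE table, Ka = x²/(0.000122 − x) = 1.10 × 10^-5.
Here C₀/Ka ≈ 11.1, so the small-x approximation fails. Use the quadratic:
x = [−1.1e-05 + √(1.1e-05² + 5.37e-09)]/2 = 3.15 × 10^-5 M
pH = −log(3.15 × 10^-5) = 4.50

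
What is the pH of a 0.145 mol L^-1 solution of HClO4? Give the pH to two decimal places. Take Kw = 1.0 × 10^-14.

pH = 0.84

HClO4 is a strong acid and dissociates completely, so [H+] = 0.145 M.
pH = -log(0.145) = 0.84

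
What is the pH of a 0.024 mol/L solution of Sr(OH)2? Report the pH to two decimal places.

pH = 12.68

Sr(OH)2 is a strong base (each formula unit releases 2 OH-); [OH-] = 0.048 M.
pOH = -log(0.048) = 1.32
pH = 14.00 - 1.32 = 12.68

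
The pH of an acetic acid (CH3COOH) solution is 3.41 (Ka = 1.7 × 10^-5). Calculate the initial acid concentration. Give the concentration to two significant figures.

C₀ = 9.3 × 10^-3 M

[H+] = 10^(-3.41) = 3.89 × 10^-4 M = x
Ka = x²/(C₀ − x) ⇒ C₀ = x + x²/Ka
C₀ = 3.89 × 10^-4 + (3.89 × 10^-4)²/(1.7 × 10^-5) = 9.29 × 10^-3 M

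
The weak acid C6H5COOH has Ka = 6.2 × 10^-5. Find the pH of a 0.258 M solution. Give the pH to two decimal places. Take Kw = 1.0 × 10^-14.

C6H5COOH ⇌ C6H5COO- + H+
From the ICE table, Ka = x²/(0.258 − x) = 6.2 × 10^-5.
Since Ka ≪ C₀, x ≈ √(Ka·C₀) = 4.00 × 10^-3 M.
(x/C₀ = 1.6% < 5%, so the approximation holds.)
pH = −log[H+] = −log(4.00 × 10^-3) = 2.40

pH = 2.40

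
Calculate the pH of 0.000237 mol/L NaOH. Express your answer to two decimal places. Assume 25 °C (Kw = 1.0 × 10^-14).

pH = 10.37

NaOH is a strong base; [OH-] = 0.000237 M.
pOH = -log(0.000237) = 3.63
pH = 14.00 - 3.63 = 10.37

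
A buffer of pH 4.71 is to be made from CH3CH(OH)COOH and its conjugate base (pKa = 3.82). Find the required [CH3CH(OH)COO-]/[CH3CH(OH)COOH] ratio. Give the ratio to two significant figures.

pH = pKa + log(r) ⇒ log(r) = 4.71 − 3.82 = +0.89
r = [CH3CH(OH)COO-]/[CH3CH(OH)COOH] = 10^(+0.89) = 7.76

ratio = 7.8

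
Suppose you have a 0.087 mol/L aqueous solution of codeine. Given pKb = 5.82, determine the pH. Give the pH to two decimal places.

pH = 10.56

C18H21NO3 + H2O ⇌ C18H22NO3+ + OH-
Kb = 10^(−5.82) = 1.51 × 10^-6
Kb = x²/(0.087 − x) = 1.51 × 10^-6
Since Kb ≪ C₀, x ≈ √(Kb·C₀) = 3.62 × 10^-4 M.
pOH = −log(3.62 × 10^-4) = 3.44; pH = 14.00 − 3.44 = 10.56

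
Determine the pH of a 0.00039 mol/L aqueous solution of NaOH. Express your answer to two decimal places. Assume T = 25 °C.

NaOH is a strong base; [OH-] = 0.00039 M.
pOH = -log(0.00039) = 3.41
pH = 14.00 - 3.41 = 10.59

pH = 10.59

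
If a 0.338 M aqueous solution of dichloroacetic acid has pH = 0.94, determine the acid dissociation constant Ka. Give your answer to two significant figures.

Ka = 5.9 × 10^-2

[H+] = 10^(-0.94) = 1.15 × 10^-1 M
At equilibrium [HA] = 0.338 − 1.15 × 10^-1 = 2.23 × 10^-1 M
Ka = [H+][A-]/[HA] = (1.15 × 10^-1)² / 2.23 × 10^-1 = 5.9 × 10^-2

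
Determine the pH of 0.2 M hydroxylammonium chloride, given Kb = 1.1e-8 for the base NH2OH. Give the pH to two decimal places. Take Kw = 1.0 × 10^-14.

pH = 3.37

NH3OH+ is the conjugate acid of the weak base NH2OH.
Ka = Kw/Kb = 1.0×10^-14 / 1.1 × 10^-8 = 9.09 × 10^-7
Let x = [H+] at equilibrium. Ka = x²/(0.2 − x).
Neglecting x in the denominator: x = √(9.09 × 10^-7 × 0.2) = 4.26 × 10^-4 M
(x/C₀ = 0.21% < 5%, so the approximation holds.)
pH = −log(4.26 × 10^-4) = 3.37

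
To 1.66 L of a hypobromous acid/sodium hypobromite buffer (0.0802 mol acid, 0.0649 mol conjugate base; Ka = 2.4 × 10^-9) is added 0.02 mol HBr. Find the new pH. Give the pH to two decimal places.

pH = 8.27

After neutralization: n(HOBr) = 0.1 mol, n(OBr-) = 0.0449 mol.
pKa = −log(2.4 × 10^-9) = 8.620
pH = pKa + log(n_OBr-/n_HOBr) = 8.620 + log(0.0449/0.1) = 8.620 + (-0.348)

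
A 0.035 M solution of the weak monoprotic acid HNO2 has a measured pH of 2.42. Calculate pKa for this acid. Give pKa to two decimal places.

pKa = 3.33

[H+] = 10^(-2.42) = 3.80 × 10^-3 M
At equilibrium [HA] = 0.035 − 3.80 × 10^-3 = 3.12 × 10^-2 M
Ka = [H+][A-]/[HA] = (3.80 × 10^-3)² / 3.12 × 10^-2 = 4.63 × 10^-4
pKa = -log(4.63 × 10^-4) = 3.33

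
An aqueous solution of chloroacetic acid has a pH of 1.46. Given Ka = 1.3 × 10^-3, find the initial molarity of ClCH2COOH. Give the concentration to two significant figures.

[H+] = 10^(-1.46) = 3.47 × 10^-2 M = x
Ka = x²/(C₀ − x) ⇒ C₀ = x + x²/Ka
C₀ = 3.47 × 10^-2 + (3.47 × 10^-2)²/(1.3 × 10^-3) = 9.61 × 10^-1 M

C₀ = 9.6 × 10^-1 M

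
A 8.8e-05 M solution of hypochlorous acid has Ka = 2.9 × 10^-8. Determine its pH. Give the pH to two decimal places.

pH = 5.80

HOCl ⇌ OCl- + H+
From the ICE table, Ka = [H+]²/(8.8e-05 − [H+]) = 2.9 × 10^-8.
Since Ka ≪ C₀, [H+] ≈ √(Ka·C₀) = 1.60 × 10^-6 M.
([H+]/C₀ = 1.8% < 5%, so the approximation holds.)
pH = −log(1.60 × 10^-6) = 5.80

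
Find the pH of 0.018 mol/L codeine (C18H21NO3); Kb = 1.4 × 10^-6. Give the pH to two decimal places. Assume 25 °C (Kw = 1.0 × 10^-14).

C18H21NO3 + H2O ⇌ C18H22NO3+ + OH-
Kb = [OH-]²/(0.018 − [OH-]) = 1.4 × 10^-6
Neglecting [OH-] in the denominator: [OH-] = √(1.4 × 10^-6 × 0.018) = 1.59 × 10^-4 M
pOH = −log(1.59 × 10^-4) = 3.80; pH = 14.00 − 3.80 = 10.20

pH = 10.20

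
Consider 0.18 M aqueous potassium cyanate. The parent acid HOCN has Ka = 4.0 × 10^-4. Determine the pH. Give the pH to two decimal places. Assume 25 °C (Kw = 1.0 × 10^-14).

OCN- is the conjugate base of the weak acid HOCN.
Kb = Kw/Ka = 1.0×10^-14 / 4.0 × 10^-4 = 2.50 × 10^-11
Let x = [OH-] at equilibrium. Kb = x²/(0.18 − x).
Since Kb ≪ C₀, x ≈ √(Kb·C₀) = 2.12 × 10^-6 M.
Check: 0.0012% ionized — well under 5%, approximation valid.
pOH = −log(2.12 × 10^-6) = 5.67; pH = 14.00 − 5.67 = 8.33

pH = 8.33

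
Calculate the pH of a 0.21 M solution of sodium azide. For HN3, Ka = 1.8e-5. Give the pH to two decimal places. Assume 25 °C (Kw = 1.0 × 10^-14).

N3- is the conjugate base of the weak acid HN3.
Kb = Kw/Ka = 1.0×10^-14 / 1.8 × 10^-5 = 5.56 × 10^-10
From the ICE table, Kb = [OH-]²/(0.21 − [OH-]) = 5.56 × 10^-10.
Assume [OH-] ≪ 0.21: [OH-] ≈ √(5.56 × 10^-10 × 0.21) = 1.08 × 10^-5 M
pOH = −log(1.08 × 10^-5) = 4.97; pH = 14.00 − 4.97 = 9.03

pH = 9.03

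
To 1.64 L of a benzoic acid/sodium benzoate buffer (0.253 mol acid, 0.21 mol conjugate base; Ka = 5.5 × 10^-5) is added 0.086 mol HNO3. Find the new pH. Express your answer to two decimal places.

pH = 3.82

After neutralization: n(C6H5COOH) = 0.339 mol, n(C6H5COO-) = 0.124 mol.
pKa = −log(5.5 × 10^-5) = 4.260
pH = pKa + log(n_C6H5COO-/n_C6H5COOH) = 4.260 + log(0.124/0.339) = 4.260 + (-0.437)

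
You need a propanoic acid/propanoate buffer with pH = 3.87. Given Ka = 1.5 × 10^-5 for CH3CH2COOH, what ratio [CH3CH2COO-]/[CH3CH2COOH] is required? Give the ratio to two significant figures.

pKa = -log(1.5 × 10^-5) = 4.824
pH = pKa + log(r) ⇒ log(r) = 3.87 − 4.824 = -0.954
r = [CH3CH2COO-]/[CH3CH2COOH] = 10^(-0.954) = 0.111

ratio = 0.11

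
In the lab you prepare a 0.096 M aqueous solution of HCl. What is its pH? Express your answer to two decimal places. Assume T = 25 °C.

pH = 1.02

HCl is a strong acid and dissociates completely, so [H+] = 0.096 M.
pH = -log(0.096) = 1.02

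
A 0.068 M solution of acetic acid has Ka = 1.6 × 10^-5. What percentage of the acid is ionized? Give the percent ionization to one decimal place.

CH3COOH ⇌ CH3COO- + H+; let x = [H+] at equilibrium.
x ≈ √(Ka·C₀) = √(1.6 × 10^-5 × 0.068) = 1.04 × 10^-3 M
Fraction ionized = 1.04 × 10^-3 / 0.068 = 0.0153 → 1.5%

1.5%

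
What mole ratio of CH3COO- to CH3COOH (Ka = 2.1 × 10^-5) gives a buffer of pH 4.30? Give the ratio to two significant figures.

ratio = 0.42

pKa = -log(2.1 × 10^-5) = 4.678
pH = pKa + log(r) ⇒ log(r) = 4.30 − 4.678 = -0.378
r = [CH3COO-]/[CH3COOH] = 10^(-0.378) = 0.419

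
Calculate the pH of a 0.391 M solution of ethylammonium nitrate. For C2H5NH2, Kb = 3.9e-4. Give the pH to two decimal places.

pH = 5.50

C2H5NH3+ is the conjugate acid of the weak base C2H5NH2.
Ka = Kw/Kb = 1.0×10^-14 / 3.9 × 10^-4 = 2.56 × 10^-11
From the ICE table, Ka = [H+]²/(0.391 − [H+]) = 2.56 × 10^-11.
Assume [H+] ≪ 0.391: [H+] ≈ √(2.56 × 10^-11 × 0.391) = 3.16 × 10^-6 M
Check: 0.00081% ionized — well under 5%, approximation valid.
pH = −log[H+] = −log(3.16 × 10^-6) = 5.50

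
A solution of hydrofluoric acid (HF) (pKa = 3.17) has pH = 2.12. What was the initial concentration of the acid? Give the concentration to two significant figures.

C₀ = 9.3 × 10^-2 M

[H+] = 10^(-2.12) = 7.59 × 10^-3 M = x
Ka = 10^(−3.17) = 6.76 × 10^-4
Ka = x²/(C₀ − x) ⇒ C₀ = x + x²/Ka
C₀ = 7.59 × 10^-3 + (7.59 × 10^-3)²/(6.76 × 10^-4) = 9.28 × 10^-2 M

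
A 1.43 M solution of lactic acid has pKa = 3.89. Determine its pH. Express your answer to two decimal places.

CH3CH(OH)COOH ⇌ CH3CH(OH)COO- + H+
Ka = 10^(−3.89) = 1.29 × 10^-4
Ka = [H+]²/(1.43 − [H+]) = 1.29 × 10^-4
Neglecting [H+] in the denominator: [H+] = √(1.29 × 10^-4 × 1.43) = 1.36 × 10^-2 M
([H+]/C₀ = 0.95% < 5%, so the approximation holds.)
pH = −log[H+] = −log(1.36 × 10^-2) = 1.87

pH = 1.87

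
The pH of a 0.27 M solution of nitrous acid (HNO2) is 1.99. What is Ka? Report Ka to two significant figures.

[H+] = 10^(-1.99) = 1.02 × 10^-2 M
At equilibrium [HA] = 0.27 − 1.02 × 10^-2 = 2.60 × 10^-1 M
Ka = [H+][A-]/[HA] = (1.02 × 10^-2)² / 2.60 × 10^-1 = 4.0 × 10^-4

Ka = 4.0 × 10^-4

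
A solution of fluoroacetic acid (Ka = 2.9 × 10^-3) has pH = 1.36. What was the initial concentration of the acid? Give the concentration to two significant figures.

[H+] = 10^(-1.36) = 4.37 × 10^-2 M = x
Ka = x²/(C₀ − x) ⇒ C₀ = x + x²/Ka
C₀ = 4.37 × 10^-2 + (4.37 × 10^-2)²/(2.9 × 10^-3) = 7.02 × 10^-1 M

C₀ = 7.0 × 10^-1 M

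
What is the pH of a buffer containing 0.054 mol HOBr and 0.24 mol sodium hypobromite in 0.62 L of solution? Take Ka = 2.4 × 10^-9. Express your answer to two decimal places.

pH = 9.27

pKa = −log(2.4 × 10^-9) = 8.620
Using pH = pKa + log([base]/[acid]) with [base]/[acid] = 0.24/0.054:
pH = 8.620 + (+0.648) = 9.27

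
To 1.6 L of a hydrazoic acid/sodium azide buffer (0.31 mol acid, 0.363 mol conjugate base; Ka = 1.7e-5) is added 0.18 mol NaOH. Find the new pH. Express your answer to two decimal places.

pH = 5.39

OH- converts HN3 to N3-: HN3 → 0.13 mol, N3- → 0.543 mol.
pKa = −log(1.7 × 10^-5) = 4.770
Henderson–Hasselbalch with mole ratio 0.543/0.13: pH = 4.770 + (+0.621)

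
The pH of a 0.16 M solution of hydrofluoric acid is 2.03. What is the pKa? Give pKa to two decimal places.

pKa = 3.24

[H+] = 10^(-2.03) = 9.33 × 10^-3 M
At equilibrium [HA] = 0.16 − 9.33 × 10^-3 = 1.51 × 10^-1 M
Ka = [H+][A-]/[HA] = (9.33 × 10^-3)² / 1.51 × 10^-1 = 5.76 × 10^-4
pKa = -log(5.76 × 10^-4) = 3.24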